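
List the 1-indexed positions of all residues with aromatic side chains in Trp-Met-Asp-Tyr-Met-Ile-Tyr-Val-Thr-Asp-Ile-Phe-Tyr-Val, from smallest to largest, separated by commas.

The aromatic amino acids are Phe (F, benzyl), Trp (W, indole), and Tyr (Y, phenol).
Matching residues: Trp1, Tyr4, Tyr7, Phe12, Tyr13.

1, 4, 7, 12, 13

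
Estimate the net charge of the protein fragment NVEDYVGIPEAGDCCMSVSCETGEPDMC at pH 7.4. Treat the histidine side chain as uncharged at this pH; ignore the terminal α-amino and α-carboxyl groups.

Near pH 7.4, K and R contribute +1 each, D and E contribute −1 each, and every other side chain (His included, as stated) is uncharged.
Positive (K, R): none → +0.
Negative (D, E): E3, D4, E10, D13, E21, E24, D26 → −7.
Net charge = (+0) + (−7) = −7.

-7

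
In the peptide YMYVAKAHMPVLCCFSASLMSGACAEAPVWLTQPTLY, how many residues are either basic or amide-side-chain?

3

Basic: H, K, R. Amide-side-chain: N, Q.
Basic residues here: K6, H8 (2).
Amide-side-chain residues here: Q33 (1).
The two groups share no amino acid, so total = 2 + 1 = 3.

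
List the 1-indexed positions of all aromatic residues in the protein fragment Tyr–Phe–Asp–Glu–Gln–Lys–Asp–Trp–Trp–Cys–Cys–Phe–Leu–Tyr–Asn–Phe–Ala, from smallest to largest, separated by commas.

1, 2, 8, 9, 12, 14, 16

The aromatic amino acids are Phe (F, benzyl), Trp (W, indole), and Tyr (Y, phenol).
Matching residues: Tyr1, Phe2, Trp8, Trp9, Phe12, Tyr14, Phe16.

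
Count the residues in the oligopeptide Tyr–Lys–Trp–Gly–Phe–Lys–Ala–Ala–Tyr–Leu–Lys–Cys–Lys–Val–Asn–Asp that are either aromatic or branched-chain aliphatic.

Aromatic: F, W, Y. Branched-chain aliphatic: I, L, V.
Aromatic residues here: Tyr1, Trp3, Phe5, Tyr9 (4).
Branched-chain aliphatic residues here: Leu10, Val14 (2).
The two groups share no amino acid, so total = 4 + 2 = 6.

6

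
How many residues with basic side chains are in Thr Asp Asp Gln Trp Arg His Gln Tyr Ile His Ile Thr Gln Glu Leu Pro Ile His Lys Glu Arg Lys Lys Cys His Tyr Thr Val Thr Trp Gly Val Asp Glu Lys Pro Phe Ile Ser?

10

K, R, and H are the three residues with basic side chains (ε-amine, guanidinium, and imidazole respectively).
Matching residues: Arg6, His7, His11, His19, Lys20, Arg22, Lys23, Lys24, His26, Lys36.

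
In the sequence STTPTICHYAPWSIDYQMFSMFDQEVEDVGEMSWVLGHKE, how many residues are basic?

The basic amino acids are Lys (K), Arg (R), and His (H).
Matching residues: H8, H38, K39.

3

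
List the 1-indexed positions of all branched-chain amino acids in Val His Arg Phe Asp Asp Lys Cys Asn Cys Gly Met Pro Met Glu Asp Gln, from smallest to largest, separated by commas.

1

V, L, and I make up the branched-chain aliphatic group.
Matching residues: Val1.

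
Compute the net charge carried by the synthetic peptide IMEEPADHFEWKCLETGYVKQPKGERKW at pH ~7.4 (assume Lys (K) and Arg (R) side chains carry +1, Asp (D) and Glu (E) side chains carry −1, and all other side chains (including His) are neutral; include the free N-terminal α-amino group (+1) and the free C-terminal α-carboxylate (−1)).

Positive (K, R): K12, K20, K23, R26, K27 → +5.
Negative (D, E): E3, E4, D7, E10, E15, E25 → −6.
The N-terminus (+1) and C-terminus (−1) cancel.
Net charge = (+5) + (−6) = −1.

-1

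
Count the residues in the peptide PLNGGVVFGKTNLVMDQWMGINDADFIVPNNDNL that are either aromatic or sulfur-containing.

5

Aromatic: F, W, Y. Sulfur-containing: C, M.
Aromatic residues here: F8, W18, F26 (3).
Sulfur-containing residues here: M15, M19 (2).
The two groups share no amino acid, so total = 3 + 2 = 5.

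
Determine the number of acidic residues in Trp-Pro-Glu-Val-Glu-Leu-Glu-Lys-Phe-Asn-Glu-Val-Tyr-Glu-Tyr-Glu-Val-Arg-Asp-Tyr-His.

7

The acidic residues are Asp (D) and Glu (E), whose side chains end in a carboxylate group.
Matching residues: Glu3, Glu5, Glu7, Glu11, Glu14, Glu16, Asp19.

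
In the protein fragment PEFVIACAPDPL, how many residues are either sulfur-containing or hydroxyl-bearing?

1

Sulfur-containing: C, M. Hydroxyl-bearing: S, T, Y.
Sulfur-containing residues here: C7 (1).
Hydroxyl-bearing residues here: none (0).
The two groups share no amino acid, so total = 1 + 0 = 1.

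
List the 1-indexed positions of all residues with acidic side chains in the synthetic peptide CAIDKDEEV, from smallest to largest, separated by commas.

Aspartate (D) and glutamate (E) have carboxylic-acid side chains and are the acidic amino acids.
Matching residues: D4, D6, E7, E8.

4, 6, 7, 8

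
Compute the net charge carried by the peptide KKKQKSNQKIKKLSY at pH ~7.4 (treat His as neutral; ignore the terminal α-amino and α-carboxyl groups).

Near pH 7.4, K and R contribute +1 each, D and E contribute −1 each, and every other side chain (His included, as stated) is uncharged.
Positive (K, R): K1, K2, K3, K5, K9, K11, K12 → +7.
Negative (D, E): none → −0.
Net charge = (+7) + (−0) = +7.

+7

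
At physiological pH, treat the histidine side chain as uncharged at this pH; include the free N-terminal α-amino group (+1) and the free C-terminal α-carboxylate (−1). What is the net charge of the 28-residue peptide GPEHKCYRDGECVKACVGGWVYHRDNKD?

The side chains ionized at physiological pH are Lys/Arg (+1) and Asp/Glu (−1); with His treated as neutral, nothing else contributes.
Positive (K, R): K5, R8, K14, R24, K27 → +5.
Negative (D, E): E3, D9, E11, D25, D28 → −5.
The N-terminus (+1) and C-terminus (−1) cancel.
Net charge = (+5) + (−5) = 0.

0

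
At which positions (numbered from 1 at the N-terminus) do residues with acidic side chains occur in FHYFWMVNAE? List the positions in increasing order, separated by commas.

10

Aspartate (D) and glutamate (E) have carboxylic-acid side chains and are the acidic amino acids.
Matching residues: E10.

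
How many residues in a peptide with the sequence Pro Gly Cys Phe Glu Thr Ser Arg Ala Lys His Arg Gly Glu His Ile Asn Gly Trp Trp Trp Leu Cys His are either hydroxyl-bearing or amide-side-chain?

3

Hydroxyl-bearing: S, T, Y. Amide-side-chain: N, Q.
Hydroxyl-bearing residues here: Thr6, Ser7 (2).
Amide-side-chain residues here: Asn17 (1).
The two groups share no amino acid, so total = 2 + 1 = 3.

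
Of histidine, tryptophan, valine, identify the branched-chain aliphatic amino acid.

Valine (V), leucine (L), and isoleucine (I) are the branched-chain amino acids.
Of the listed options, only valine belongs to this group.

valine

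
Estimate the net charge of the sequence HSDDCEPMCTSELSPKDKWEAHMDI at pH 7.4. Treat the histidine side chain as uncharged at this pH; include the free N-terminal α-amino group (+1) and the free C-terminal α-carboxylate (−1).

-5

Near pH 7.4, K and R contribute +1 each, D and E contribute −1 each, and every other side chain (His included, as stated) is uncharged.
Positive (K, R): K16, K18 → +2.
Negative (D, E): D3, D4, E6, E12, D17, E20, D24 → −7.
The N-terminus (+1) and C-terminus (−1) cancel.
Net charge = (+2) + (−7) = −5.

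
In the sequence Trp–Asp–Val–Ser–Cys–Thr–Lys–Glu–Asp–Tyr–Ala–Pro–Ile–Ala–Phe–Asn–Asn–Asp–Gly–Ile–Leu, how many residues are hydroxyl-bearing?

3

S, T, and Y are the three residues with a side-chain hydroxyl.
Matching residues: Ser4, Thr6, Tyr10.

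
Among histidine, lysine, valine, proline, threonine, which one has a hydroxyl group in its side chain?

Serine (S), threonine (T), and tyrosine (Y) each carry a hydroxyl group on the side chain.
Of the listed options, only threonine belongs to this group.

threonine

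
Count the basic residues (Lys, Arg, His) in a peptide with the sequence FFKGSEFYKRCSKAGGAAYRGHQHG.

Matching residues: K3, K9, R10, K13, R20, H22, H24.

7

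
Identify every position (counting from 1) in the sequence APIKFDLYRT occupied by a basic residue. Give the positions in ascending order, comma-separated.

4, 9

Lysine (K), arginine (R), and histidine (H) have basic, nitrogen-containing side chains.
Matching residues: K4, R9.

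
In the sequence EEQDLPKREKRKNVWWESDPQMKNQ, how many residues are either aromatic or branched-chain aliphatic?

4

Aromatic: F, W, Y. Branched-chain aliphatic: I, L, V.
Aromatic residues here: W15, W16 (2).
Branched-chain aliphatic residues here: L5, V14 (2).
The two groups share no amino acid, so total = 2 + 2 = 4.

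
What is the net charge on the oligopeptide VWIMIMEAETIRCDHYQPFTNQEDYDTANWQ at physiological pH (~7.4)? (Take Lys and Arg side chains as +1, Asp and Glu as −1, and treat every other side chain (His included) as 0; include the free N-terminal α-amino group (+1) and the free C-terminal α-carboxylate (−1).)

Positive (K, R): R12 → +1.
Negative (D, E): E7, E9, D14, E23, D24, D26 → −6.
The N-terminus (+1) and C-terminus (−1) cancel.
Net charge = (+1) + (−6) = −5.

-5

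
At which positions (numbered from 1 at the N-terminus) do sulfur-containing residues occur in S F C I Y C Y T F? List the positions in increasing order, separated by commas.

3, 6

Only Cys (C) and Met (M) have a sulfur atom in the side chain.
Matching residues: C3, C6.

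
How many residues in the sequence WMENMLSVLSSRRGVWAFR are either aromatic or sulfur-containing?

Aromatic: F, W, Y. Sulfur-containing: C, M.
Aromatic residues here: W1, W16, F18 (3).
Sulfur-containing residues here: M2, M5 (2).
The two groups share no amino acid, so total = 3 + 2 = 5.

5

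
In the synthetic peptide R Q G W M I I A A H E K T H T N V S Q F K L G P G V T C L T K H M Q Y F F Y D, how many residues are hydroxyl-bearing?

7

S, T, and Y are the three residues with a side-chain hydroxyl.
Matching residues: T13, T15, S18, T27, T30, Y35, Y38.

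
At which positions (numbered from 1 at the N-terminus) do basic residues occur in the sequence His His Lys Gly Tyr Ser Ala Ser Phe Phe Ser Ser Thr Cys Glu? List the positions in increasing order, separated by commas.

1, 2, 3

K, R, and H are the three residues with basic side chains (ε-amine, guanidinium, and imidazole respectively).
Matching residues: His1, His2, Lys3.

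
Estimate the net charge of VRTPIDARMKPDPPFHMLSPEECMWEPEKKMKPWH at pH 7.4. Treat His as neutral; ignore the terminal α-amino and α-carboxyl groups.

0

At pH ~7.4 the Lys and Arg side chains are protonated (+1), the Asp and Glu side chains are deprotonated (−1), and with His taken as neutral all other side chains carry no charge.
Positive (K, R): R2, R8, K10, K29, K30, K32 → +6.
Negative (D, E): D6, D12, E21, E22, E26, E28 → −6.
Net charge = (+6) + (−6) = 0.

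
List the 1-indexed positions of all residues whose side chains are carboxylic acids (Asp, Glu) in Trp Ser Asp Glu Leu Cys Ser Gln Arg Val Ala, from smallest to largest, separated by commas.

3, 4

Matching residues: Asp3, Glu4.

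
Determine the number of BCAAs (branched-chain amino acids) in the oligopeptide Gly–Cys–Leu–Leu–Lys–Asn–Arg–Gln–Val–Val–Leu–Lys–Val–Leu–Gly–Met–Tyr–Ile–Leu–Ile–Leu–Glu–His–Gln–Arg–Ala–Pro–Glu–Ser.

Valine (V), leucine (L), and isoleucine (I) are the branched-chain amino acids.
Matching residues: Leu3, Leu4, Val9, Val10, Leu11, Val13, Leu14, Ile18, Leu19, Ile20, Leu21.

11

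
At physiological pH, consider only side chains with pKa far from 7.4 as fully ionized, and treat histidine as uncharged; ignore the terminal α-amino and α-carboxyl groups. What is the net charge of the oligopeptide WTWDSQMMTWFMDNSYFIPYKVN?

-1

At pH ~7.4 the Lys and Arg side chains are protonated (+1), the Asp and Glu side chains are deprotonated (−1), and with His taken as neutral all other side chains carry no charge.
Positive (K, R): K21 → +1.
Negative (D, E): D4, D13 → −2.
Net charge = (+1) + (−2) = −1.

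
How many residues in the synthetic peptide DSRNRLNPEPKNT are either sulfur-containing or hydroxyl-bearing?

Sulfur-containing: C, M. Hydroxyl-bearing: S, T, Y.
Sulfur-containing residues here: none (0).
Hydroxyl-bearing residues here: S2, T13 (2).
The two groups share no amino acid, so total = 0 + 2 = 2.

2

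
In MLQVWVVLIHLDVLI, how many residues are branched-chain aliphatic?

V, L, and I make up the branched-chain aliphatic group.
Matching residues: L2, V4, V6, V7, L8, I9, L11, V13, L14, I15.

10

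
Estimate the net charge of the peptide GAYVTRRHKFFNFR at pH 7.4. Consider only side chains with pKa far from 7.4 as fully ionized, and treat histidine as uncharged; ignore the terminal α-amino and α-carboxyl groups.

+4

The side chains ionized at physiological pH are Lys/Arg (+1) and Asp/Glu (−1); with His treated as neutral, nothing else contributes.
Positive (K, R): R6, R7, K9, R14 → +4.
Negative (D, E): none → −0.
Net charge = (+4) + (−0) = +4.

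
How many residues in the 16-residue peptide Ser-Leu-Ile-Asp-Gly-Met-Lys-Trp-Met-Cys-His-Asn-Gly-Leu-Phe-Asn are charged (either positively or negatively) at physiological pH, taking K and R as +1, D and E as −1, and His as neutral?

2

Charged side chains at pH ~7.4: K, R (positive); D, E (negative).
Matching residues: Asp4, Lys7.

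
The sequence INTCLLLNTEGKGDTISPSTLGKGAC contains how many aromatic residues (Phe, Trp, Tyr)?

0

None of the 26 residues belong to this group.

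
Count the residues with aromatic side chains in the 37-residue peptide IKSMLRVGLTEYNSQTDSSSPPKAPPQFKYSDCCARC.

F, W, and Y each carry an aromatic ring on the side chain.
Matching residues: Y12, F28, Y30.

3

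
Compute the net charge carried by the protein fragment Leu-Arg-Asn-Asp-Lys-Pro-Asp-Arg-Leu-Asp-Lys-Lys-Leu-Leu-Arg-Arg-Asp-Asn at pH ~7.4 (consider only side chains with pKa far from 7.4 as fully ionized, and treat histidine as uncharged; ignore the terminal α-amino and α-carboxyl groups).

Near pH 7.4, K and R contribute +1 each, D and E contribute −1 each, and every other side chain (His included, as stated) is uncharged.
Positive (K, R): Arg2, Lys5, Arg8, Lys11, Lys12, Arg15, Arg16 → +7.
Negative (D, E): Asp4, Asp7, Asp10, Asp17 → −4.
Net charge = (+7) + (−4) = +3.

+3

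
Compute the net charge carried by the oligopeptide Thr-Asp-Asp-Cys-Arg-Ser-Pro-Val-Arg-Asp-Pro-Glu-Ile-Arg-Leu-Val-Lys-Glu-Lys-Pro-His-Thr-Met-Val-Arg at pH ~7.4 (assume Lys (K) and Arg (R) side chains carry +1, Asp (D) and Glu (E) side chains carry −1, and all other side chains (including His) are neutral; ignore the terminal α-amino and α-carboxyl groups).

Positive (K, R): Arg5, Arg9, Arg14, Lys17, Lys19, Arg25 → +6.
Negative (D, E): Asp2, Asp3, Asp10, Glu12, Glu18 → −5.
Net charge = (+6) + (−5) = +1.

+1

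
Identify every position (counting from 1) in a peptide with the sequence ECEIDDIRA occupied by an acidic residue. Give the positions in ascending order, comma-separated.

Only D (aspartate) and E (glutamate) carry a side-chain carboxylic acid.
Matching residues: E1, E3, D5, D6.

1, 3, 5, 6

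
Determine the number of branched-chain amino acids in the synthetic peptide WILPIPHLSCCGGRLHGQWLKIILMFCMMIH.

The BCAAs are Val, Leu, and Ile — aliphatic side chains with a branch point.
Matching residues: I2, L3, I5, L8, L15, L20, I22, I23, L24, I30.

10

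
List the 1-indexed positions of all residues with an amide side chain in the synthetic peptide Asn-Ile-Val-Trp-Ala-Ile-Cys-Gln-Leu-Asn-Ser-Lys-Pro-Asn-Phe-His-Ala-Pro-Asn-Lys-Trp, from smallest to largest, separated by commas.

1, 8, 10, 14, 19

The amide-side-chain residues are Asn (N) and Gln (Q).
Matching residues: Asn1, Gln8, Asn10, Asn14, Asn19.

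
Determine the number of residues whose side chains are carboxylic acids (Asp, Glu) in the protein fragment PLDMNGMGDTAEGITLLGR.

Matching residues: D3, D9, E12.

3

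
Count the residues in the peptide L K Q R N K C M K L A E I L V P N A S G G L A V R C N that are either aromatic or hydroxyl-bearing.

Aromatic: F, W, Y. Hydroxyl-bearing: S, T, Y.
Aromatic residues here: none (0).
Hydroxyl-bearing residues here: S19 (1).
(Y belongs to both groups, but none appear in this sequence.) Total = 0 + 1 = 1.

1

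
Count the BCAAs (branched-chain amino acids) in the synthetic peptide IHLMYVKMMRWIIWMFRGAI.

Valine (V), leucine (L), and isoleucine (I) are the branched-chain amino acids.
Matching residues: I1, L3, V6, I12, I13, I20.

6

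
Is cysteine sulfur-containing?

Cysteine (C, thiol) and methionine (M, thioether) are the two sulfur-containing amino acids.
Cysteine is in this group.

Yes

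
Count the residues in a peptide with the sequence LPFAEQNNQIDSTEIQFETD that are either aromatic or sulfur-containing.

2

Aromatic: F, W, Y. Sulfur-containing: C, M.
Aromatic residues here: F3, F17 (2).
Sulfur-containing residues here: none (0).
The two groups share no amino acid, so total = 2 + 0 = 2.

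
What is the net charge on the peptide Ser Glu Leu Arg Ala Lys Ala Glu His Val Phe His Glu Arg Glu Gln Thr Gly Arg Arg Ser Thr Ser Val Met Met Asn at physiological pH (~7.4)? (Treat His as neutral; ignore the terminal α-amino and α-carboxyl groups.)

+1

Near pH 7.4, K and R contribute +1 each, D and E contribute −1 each, and every other side chain (His included, as stated) is uncharged.
Positive (K, R): Arg4, Lys6, Arg14, Arg19, Arg20 → +5.
Negative (D, E): Glu2, Glu8, Glu13, Glu15 → −4.
Net charge = (+5) + (−4) = +1.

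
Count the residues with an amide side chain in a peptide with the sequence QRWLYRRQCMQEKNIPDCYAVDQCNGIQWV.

Only N (asparagine) and Q (glutamine) carry a side-chain carboxamide.
Matching residues: Q1, Q8, Q11, N14, Q23, N25, Q28.

7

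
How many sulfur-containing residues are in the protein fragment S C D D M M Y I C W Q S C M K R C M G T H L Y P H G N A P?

The sulfur-bearing residues are cysteine (–SH) and methionine (–S–CH₃).
Matching residues: C2, M5, M6, C9, C13, M14, C17, M18.

8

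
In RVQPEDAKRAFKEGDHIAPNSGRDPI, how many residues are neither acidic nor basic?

15

Acidic: D, E. Basic: K, R, H. All other residues are neither.
Matching residues: V2, Q3, P4, A7, A10, F11, G14, I17, A18, P19, N20, S21, G22, P25, I26.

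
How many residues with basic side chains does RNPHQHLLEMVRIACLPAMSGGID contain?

4

Lysine (K), arginine (R), and histidine (H) have basic, nitrogen-containing side chains.
Matching residues: R1, H4, H6, R12.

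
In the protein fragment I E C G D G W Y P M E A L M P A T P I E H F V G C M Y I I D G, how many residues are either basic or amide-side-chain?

1

Basic: H, K, R. Amide-side-chain: N, Q.
Basic residues here: H21 (1).
Amide-side-chain residues here: none (0).
The two groups share no amino acid, so total = 1 + 0 = 1.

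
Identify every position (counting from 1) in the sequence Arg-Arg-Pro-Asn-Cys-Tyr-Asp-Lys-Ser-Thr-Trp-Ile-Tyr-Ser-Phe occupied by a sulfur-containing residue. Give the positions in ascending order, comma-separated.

5

Cysteine (C, thiol) and methionine (M, thioether) are the two sulfur-containing amino acids.
Matching residues: Cys5.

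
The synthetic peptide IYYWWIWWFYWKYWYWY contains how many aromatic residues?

Phenylalanine (F), tryptophan (W), and tyrosine (Y) have aromatic ring side chains.
Matching residues: Y2, Y3, W4, W5, W7, W8, F9, Y10, W11, Y13, W14, Y15, W16, Y17.

14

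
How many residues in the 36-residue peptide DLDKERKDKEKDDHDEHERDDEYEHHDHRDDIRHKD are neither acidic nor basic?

3

Acidic: D, E. Basic: K, R, H. All other residues are neither.
Matching residues: L2, Y23, I32.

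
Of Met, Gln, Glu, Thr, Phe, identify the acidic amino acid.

Only D (aspartate) and E (glutamate) carry a side-chain carboxylic acid.
Of the listed options, only Glu belongs to this group.

Glu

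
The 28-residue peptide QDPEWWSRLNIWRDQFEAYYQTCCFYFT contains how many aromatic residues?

Phenylalanine (F), tryptophan (W), and tyrosine (Y) have aromatic ring side chains.
Matching residues: W5, W6, W12, F16, Y19, Y20, F25, Y26, F27.

9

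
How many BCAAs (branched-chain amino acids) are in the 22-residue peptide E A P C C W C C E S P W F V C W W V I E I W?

4

The BCAAs are Val, Leu, and Ile — aliphatic side chains with a branch point.
Matching residues: V14, V18, I19, I21.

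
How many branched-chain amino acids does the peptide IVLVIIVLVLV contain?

11

V, L, and I make up the branched-chain aliphatic group.
Matching residues: I1, V2, L3, V4, I5, I6, V7, L8, V9, L10, V11.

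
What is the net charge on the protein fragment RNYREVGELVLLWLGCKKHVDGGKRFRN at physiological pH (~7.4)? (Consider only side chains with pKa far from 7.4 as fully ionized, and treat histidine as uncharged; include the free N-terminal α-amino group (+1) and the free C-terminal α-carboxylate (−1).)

+4

Near pH 7.4, K and R contribute +1 each, D and E contribute −1 each, and every other side chain (His included, as stated) is uncharged.
Positive (K, R): R1, R4, K17, K18, K24, R25, R27 → +7.
Negative (D, E): E5, E8, D21 → −3.
The N-terminus (+1) and C-terminus (−1) cancel.
Net charge = (+7) + (−3) = +4.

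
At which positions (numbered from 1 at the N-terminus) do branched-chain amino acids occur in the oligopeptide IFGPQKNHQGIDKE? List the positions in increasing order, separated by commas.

Valine (V), leucine (L), and isoleucine (I) are the branched-chain amino acids.
Matching residues: I1, I11.

1, 11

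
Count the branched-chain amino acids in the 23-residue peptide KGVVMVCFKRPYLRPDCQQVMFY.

V, L, and I make up the branched-chain aliphatic group.
Matching residues: V3, V4, V6, L13, V20.

5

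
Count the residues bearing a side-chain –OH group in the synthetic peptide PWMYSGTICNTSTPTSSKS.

The –OH-bearing residues are Ser, Thr (aliphatic alcohols), and Tyr (phenol).
Matching residues: Y4, S5, T7, T11, S12, T13, T15, S16, S17, S19.

10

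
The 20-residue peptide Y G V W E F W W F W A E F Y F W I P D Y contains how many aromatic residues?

The aromatic amino acids are Phe (F, benzyl), Trp (W, indole), and Tyr (Y, phenol).
Matching residues: Y1, W4, F6, W7, W8, F9, W10, F13, Y14, F15, W16, Y20.

12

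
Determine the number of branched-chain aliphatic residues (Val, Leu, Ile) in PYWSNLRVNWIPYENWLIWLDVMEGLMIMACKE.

9

Matching residues: L6, V8, I11, L17, I18, L20, V22, L26, I28.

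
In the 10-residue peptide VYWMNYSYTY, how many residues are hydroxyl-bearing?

The –OH-bearing residues are Ser, Thr (aliphatic alcohols), and Tyr (phenol).
Matching residues: Y2, Y6, S7, Y8, T9, Y10.

6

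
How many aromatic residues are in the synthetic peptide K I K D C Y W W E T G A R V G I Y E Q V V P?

Phenylalanine (F), tryptophan (W), and tyrosine (Y) have aromatic ring side chains.
Matching residues: Y6, W7, W8, Y17.

4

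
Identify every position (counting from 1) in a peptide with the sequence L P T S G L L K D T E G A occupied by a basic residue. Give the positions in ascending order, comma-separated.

Lysine (K), arginine (R), and histidine (H) have basic, nitrogen-containing side chains.
Matching residues: K8.

8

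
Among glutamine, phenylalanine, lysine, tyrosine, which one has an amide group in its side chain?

Only N (asparagine) and Q (glutamine) carry a side-chain carboxamide.
Of the listed options, only glutamine belongs to this group.

glutamine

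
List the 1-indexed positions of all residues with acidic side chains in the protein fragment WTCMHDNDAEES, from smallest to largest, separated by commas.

6, 8, 10, 11

Aspartate (D) and glutamate (E) have carboxylic-acid side chains and are the acidic amino acids.
Matching residues: D6, D8, E10, E11.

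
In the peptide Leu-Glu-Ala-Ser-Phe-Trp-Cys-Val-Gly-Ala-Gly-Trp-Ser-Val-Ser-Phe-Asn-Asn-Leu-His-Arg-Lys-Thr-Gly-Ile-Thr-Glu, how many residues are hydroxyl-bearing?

S, T, and Y are the three residues with a side-chain hydroxyl.
Matching residues: Ser4, Ser13, Ser15, Thr23, Thr26.

5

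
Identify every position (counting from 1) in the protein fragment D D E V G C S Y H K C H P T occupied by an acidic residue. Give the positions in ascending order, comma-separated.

Aspartate (D) and glutamate (E) have carboxylic-acid side chains and are the acidic amino acids.
Matching residues: D1, D2, E3.

1, 2, 3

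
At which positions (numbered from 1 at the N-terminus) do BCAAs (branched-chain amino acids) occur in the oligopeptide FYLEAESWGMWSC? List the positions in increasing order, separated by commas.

V, L, and I make up the branched-chain aliphatic group.
Matching residues: L3.

3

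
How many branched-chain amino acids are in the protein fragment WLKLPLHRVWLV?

6

Valine (V), leucine (L), and isoleucine (I) are the branched-chain amino acids.
Matching residues: L2, L4, L6, V9, L11, V12.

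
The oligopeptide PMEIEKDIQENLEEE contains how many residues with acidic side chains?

The acidic residues are Asp (D) and Glu (E), whose side chains end in a carboxylate group.
Matching residues: E3, E5, D7, E10, E13, E14, E15.

7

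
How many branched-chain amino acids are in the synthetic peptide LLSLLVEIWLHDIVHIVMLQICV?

14

V, L, and I make up the branched-chain aliphatic group.
Matching residues: L1, L2, L4, L5, V6, I8, L10, I13, V14, I16, V17, L19, I21, V23.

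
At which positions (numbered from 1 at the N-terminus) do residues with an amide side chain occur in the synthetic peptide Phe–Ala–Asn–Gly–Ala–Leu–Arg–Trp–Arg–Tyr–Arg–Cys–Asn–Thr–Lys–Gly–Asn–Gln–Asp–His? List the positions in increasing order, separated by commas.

3, 13, 17, 18

Asparagine (N) and glutamine (Q) have uncharged amide side chains.
Matching residues: Asn3, Asn13, Asn17, Gln18.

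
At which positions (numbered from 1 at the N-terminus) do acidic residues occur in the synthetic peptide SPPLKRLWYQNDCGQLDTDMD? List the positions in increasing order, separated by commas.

12, 17, 19, 21

Only D (aspartate) and E (glutamate) carry a side-chain carboxylic acid.
Matching residues: D12, D17, D19, D21.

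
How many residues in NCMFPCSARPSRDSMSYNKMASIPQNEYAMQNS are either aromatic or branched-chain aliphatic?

Aromatic: F, W, Y. Branched-chain aliphatic: I, L, V.
Aromatic residues here: F4, Y17, Y28 (3).
Branched-chain aliphatic residues here: I23 (1).
The two groups share no amino acid, so total = 3 + 1 = 4.

4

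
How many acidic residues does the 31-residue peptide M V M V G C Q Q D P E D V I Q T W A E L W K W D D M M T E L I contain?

The acidic residues are Asp (D) and Glu (E), whose side chains end in a carboxylate group.
Matching residues: D9, E11, D12, E19, D24, D25, E29.

7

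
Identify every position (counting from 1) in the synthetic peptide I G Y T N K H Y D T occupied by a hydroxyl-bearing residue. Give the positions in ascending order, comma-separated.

3, 4, 8, 10

Matching residues: Y3, T4, Y8, T10.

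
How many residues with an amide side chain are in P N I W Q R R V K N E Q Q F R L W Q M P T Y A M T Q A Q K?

The amide-side-chain residues are Asn (N) and Gln (Q).
Matching residues: N2, Q5, N10, Q12, Q13, Q18, Q26, Q28.

8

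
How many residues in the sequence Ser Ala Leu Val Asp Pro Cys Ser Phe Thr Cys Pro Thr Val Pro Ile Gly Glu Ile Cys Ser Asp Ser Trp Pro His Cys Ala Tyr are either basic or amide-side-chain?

1

Basic: H, K, R. Amide-side-chain: N, Q.
Basic residues here: His26 (1).
Amide-side-chain residues here: none (0).
The two groups share no amino acid, so total = 1 + 0 = 1.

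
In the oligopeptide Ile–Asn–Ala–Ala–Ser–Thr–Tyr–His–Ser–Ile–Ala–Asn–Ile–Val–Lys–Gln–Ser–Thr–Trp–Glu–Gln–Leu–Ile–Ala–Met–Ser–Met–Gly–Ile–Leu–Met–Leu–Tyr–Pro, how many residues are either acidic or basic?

Acidic: D, E. Basic: H, K, R.
Acidic residues here: Glu20 (1).
Basic residues here: His8, Lys15 (2).
The two groups share no amino acid, so total = 1 + 2 = 3.

3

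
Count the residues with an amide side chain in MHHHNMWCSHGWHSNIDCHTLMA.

Only N (asparagine) and Q (glutamine) carry a side-chain carboxamide.
Matching residues: N5, N15.

2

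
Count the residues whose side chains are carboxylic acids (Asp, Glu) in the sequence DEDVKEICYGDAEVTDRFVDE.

Matching residues: D1, E2, D3, E6, D11, E13, D16, D20, E21.

9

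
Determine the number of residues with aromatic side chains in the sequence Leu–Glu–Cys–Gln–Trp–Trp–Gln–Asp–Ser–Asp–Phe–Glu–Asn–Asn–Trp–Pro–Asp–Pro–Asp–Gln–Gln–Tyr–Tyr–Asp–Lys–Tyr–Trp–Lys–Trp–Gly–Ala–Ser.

9

Phenylalanine (F), tryptophan (W), and tyrosine (Y) have aromatic ring side chains.
Matching residues: Trp5, Trp6, Phe11, Trp15, Tyr22, Tyr23, Tyr26, Trp27, Trp29.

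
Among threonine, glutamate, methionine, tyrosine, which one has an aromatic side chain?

tyrosine

F, W, and Y each carry an aromatic ring on the side chain.
Of the listed options, only tyrosine belongs to this group.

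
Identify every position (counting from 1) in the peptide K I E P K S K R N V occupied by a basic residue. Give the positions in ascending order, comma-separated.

1, 5, 7, 8

Matching residues: K1, K5, K7, R8.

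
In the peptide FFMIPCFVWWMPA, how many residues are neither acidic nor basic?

13

Acidic: D, E. Basic: K, R, H. All other residues are neither.
Matching residues: F1, F2, M3, I4, P5, C6, F7, V8, W9, W10, M11, P12, A13.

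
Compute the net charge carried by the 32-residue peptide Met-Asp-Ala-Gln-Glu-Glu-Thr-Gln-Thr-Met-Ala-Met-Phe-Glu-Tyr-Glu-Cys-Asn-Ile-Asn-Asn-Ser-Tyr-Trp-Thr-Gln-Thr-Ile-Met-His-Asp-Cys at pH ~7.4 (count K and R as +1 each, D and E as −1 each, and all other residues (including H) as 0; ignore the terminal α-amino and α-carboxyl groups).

-6

Positive (K, R): none → +0.
Negative (D, E): Asp2, Glu5, Glu6, Glu14, Glu16, Asp31 → −6.
Net charge = (+0) + (−6) = −6.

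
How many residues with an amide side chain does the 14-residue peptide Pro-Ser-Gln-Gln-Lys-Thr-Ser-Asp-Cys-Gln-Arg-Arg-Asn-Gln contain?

The amide-side-chain residues are Asn (N) and Gln (Q).
Matching residues: Gln3, Gln4, Gln10, Asn13, Gln14.

5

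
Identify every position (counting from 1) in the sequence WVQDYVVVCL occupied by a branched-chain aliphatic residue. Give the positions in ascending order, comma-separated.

The BCAAs are Val, Leu, and Ile — aliphatic side chains with a branch point.
Matching residues: V2, V6, V7, V8, L10.

2, 6, 7, 8, 10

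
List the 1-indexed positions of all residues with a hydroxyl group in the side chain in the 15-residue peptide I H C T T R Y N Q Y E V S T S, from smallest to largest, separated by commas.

The –OH-bearing residues are Ser, Thr (aliphatic alcohols), and Tyr (phenol).
Matching residues: T4, T5, Y7, Y10, S13, T14, S15.

4, 5, 7, 10, 13, 14, 15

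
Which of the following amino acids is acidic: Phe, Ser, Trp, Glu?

Glu

The acidic residues are Asp (D) and Glu (E), whose side chains end in a carboxylate group.
Of the listed options, only Glu belongs to this group.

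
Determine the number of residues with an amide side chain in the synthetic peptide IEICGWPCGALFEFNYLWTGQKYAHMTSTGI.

Only N (asparagine) and Q (glutamine) carry a side-chain carboxamide.
Matching residues: N15, Q21.

2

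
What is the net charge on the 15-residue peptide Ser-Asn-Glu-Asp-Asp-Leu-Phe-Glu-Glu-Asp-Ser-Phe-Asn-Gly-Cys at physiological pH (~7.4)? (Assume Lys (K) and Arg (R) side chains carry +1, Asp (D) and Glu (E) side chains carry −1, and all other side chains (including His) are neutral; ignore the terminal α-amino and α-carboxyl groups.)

-6

Positive (K, R): none → +0.
Negative (D, E): Glu3, Asp4, Asp5, Glu8, Glu9, Asp10 → −6.
Net charge = (+0) + (−6) = −6.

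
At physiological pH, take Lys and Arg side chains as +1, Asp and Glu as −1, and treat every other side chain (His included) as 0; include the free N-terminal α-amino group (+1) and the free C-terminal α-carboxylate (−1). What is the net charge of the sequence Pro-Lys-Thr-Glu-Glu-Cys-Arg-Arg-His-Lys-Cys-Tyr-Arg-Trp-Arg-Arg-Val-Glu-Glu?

+3

Positive (K, R): Lys2, Arg7, Arg8, Lys10, Arg13, Arg15, Arg16 → +7.
Negative (D, E): Glu4, Glu5, Glu18, Glu19 → −4.
The N-terminus (+1) and C-terminus (−1) cancel.
Net charge = (+7) + (−4) = +3.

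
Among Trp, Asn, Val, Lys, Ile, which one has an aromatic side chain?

Trp

The aromatic amino acids are Phe (F, benzyl), Trp (W, indole), and Tyr (Y, phenol).
Of the listed options, only Trp belongs to this group.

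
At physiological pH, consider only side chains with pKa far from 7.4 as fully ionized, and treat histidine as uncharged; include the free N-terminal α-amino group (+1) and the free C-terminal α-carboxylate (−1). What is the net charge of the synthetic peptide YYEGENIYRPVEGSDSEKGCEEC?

-5

At pH ~7.4 the Lys and Arg side chains are protonated (+1), the Asp and Glu side chains are deprotonated (−1), and with His taken as neutral all other side chains carry no charge.
Positive (K, R): R9, K18 → +2.
Negative (D, E): E3, E5, E12, D15, E17, E21, E22 → −7.
The N-terminus (+1) and C-terminus (−1) cancel.
Net charge = (+2) + (−7) = −5.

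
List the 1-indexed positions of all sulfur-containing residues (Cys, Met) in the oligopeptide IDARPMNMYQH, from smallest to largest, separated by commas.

6, 8

Matching residues: M6, M8.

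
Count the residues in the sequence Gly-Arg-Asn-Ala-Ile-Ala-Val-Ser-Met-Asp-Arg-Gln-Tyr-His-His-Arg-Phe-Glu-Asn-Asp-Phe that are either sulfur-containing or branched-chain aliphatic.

Sulfur-containing: C, M. Branched-chain aliphatic: I, L, V.
Sulfur-containing residues here: Met9 (1).
Branched-chain aliphatic residues here: Ile5, Val7 (2).
The two groups share no amino acid, so total = 1 + 2 = 3.

3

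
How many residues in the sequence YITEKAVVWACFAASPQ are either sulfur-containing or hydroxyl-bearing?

Sulfur-containing: C, M. Hydroxyl-bearing: S, T, Y.
Sulfur-containing residues here: C11 (1).
Hydroxyl-bearing residues here: Y1, T3, S15 (3).
The two groups share no amino acid, so total = 1 + 3 = 4.

4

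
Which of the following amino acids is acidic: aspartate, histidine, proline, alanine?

aspartate

Aspartate (D) and glutamate (E) have carboxylic-acid side chains and are the acidic amino acids.
Of the listed options, only aspartate belongs to this group.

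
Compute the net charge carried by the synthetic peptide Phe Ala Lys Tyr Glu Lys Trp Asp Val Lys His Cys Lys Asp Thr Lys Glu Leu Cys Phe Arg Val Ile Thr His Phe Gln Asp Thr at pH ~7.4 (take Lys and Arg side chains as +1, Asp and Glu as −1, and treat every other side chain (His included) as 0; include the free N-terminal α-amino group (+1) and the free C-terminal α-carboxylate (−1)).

+1

Positive (K, R): Lys3, Lys6, Lys10, Lys13, Lys16, Arg21 → +6.
Negative (D, E): Glu5, Asp8, Asp14, Glu17, Asp28 → −5.
The N-terminus (+1) and C-terminus (−1) cancel.
Net charge = (+6) + (−5) = +1.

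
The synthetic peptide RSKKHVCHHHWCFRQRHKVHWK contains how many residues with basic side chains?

13

Lysine (K), arginine (R), and histidine (H) have basic, nitrogen-containing side chains.
Matching residues: R1, K3, K4, H5, H8, H9, H10, R14, R16, H17, K18, H20, K22.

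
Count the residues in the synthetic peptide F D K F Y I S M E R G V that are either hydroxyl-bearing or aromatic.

4

Hydroxyl-bearing: S, T, Y. Aromatic: F, W, Y.
Hydroxyl-bearing residues here: Y5, S7 (2).
Aromatic residues here: F1, F4, Y5 (3).
Y is in both groups, so the 1 Y residue must not be double-counted.
Total = 2 + 3 − 1 = 4.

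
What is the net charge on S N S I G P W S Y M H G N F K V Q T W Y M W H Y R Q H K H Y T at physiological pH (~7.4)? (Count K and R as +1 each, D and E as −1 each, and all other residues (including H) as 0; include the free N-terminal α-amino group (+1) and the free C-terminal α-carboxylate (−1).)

Positive (K, R): K15, R25, K28 → +3.
Negative (D, E): none → −0.
The N-terminus (+1) and C-terminus (−1) cancel.
Net charge = (+3) + (−0) = +3.

+3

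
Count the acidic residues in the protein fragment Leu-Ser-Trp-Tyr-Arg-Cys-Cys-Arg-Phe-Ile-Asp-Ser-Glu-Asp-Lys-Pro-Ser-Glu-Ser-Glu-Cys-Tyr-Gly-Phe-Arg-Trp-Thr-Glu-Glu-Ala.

7

Aspartate (D) and glutamate (E) have carboxylic-acid side chains and are the acidic amino acids.
Matching residues: Asp11, Glu13, Asp14, Glu18, Glu20, Glu28, Glu29.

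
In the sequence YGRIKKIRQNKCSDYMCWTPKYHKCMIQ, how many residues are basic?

Lysine (K), arginine (R), and histidine (H) have basic, nitrogen-containing side chains.
Matching residues: R3, K5, K6, R8, K11, K21, H23, K24.

8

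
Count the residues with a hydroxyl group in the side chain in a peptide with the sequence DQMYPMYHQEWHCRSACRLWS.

Serine (S), threonine (T), and tyrosine (Y) each carry a hydroxyl group on the side chain.
Matching residues: Y4, Y7, S15, S21.

4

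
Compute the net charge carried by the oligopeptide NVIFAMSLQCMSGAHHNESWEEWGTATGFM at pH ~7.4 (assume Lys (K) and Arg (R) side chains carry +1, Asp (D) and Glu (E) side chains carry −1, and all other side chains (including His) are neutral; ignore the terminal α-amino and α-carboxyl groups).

-3

Positive (K, R): none → +0.
Negative (D, E): E18, E21, E22 → −3.
Net charge = (+0) + (−3) = −3.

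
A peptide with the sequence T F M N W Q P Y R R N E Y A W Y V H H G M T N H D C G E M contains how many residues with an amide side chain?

4

The amide-side-chain residues are Asn (N) and Gln (Q).
Matching residues: N4, Q6, N11, N23.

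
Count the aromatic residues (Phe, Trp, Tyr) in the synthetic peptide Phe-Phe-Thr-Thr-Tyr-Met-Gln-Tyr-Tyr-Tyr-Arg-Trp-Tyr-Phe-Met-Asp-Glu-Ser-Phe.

Matching residues: Phe1, Phe2, Tyr5, Tyr8, Tyr9, Tyr10, Trp12, Tyr13, Phe14, Phe19.

10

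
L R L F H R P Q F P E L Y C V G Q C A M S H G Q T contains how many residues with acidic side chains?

The acidic residues are Asp (D) and Glu (E), whose side chains end in a carboxylate group.
Matching residues: E11.

1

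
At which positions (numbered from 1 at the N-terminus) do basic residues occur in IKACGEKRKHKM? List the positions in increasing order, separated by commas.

2, 7, 8, 9, 10, 11

K, R, and H are the three residues with basic side chains (ε-amine, guanidinium, and imidazole respectively).
Matching residues: K2, K7, R8, K9, H10, K11.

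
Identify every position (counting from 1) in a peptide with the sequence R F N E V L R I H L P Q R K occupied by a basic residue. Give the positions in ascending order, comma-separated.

1, 7, 9, 13, 14

Lysine (K), arginine (R), and histidine (H) have basic, nitrogen-containing side chains.
Matching residues: R1, R7, H9, R13, K14.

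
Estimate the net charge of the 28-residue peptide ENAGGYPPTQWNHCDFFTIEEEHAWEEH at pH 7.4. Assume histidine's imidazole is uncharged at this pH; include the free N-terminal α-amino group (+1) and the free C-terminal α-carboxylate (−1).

At pH ~7.4 the Lys and Arg side chains are protonated (+1), the Asp and Glu side chains are deprotonated (−1), and with His taken as neutral all other side chains carry no charge.
Positive (K, R): none → +0.
Negative (D, E): E1, D15, E20, E21, E22, E26, E27 → −7.
The N-terminus (+1) and C-terminus (−1) cancel.
Net charge = (+0) + (−7) = −7.

-7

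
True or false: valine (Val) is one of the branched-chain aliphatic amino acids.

Valine (V), leucine (L), and isoleucine (I) are the branched-chain amino acids.
Valine is in this group.

True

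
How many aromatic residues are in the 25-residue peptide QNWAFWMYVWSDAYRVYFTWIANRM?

9

F, W, and Y each carry an aromatic ring on the side chain.
Matching residues: W3, F5, W6, Y8, W10, Y14, Y17, F18, W20.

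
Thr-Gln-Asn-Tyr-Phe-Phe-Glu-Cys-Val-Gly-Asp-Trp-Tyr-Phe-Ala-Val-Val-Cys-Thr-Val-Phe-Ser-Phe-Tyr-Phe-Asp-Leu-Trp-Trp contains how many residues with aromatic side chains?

12

F, W, and Y each carry an aromatic ring on the side chain.
Matching residues: Tyr4, Phe5, Phe6, Trp12, Tyr13, Phe14, Phe21, Phe23, Tyr24, Phe25, Trp28, Trp29.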